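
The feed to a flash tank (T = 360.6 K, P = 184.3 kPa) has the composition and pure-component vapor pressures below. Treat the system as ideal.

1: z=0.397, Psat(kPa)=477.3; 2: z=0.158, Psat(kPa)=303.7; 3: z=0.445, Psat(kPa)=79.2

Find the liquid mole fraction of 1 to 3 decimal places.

x_1 = 0.200

Raoult's law: Kᵢ = Pᵢˢᵃᵗ/P = Pᵢˢᵃᵗ/184.3.
  K_1 = 477.3/184.3 = 2.58980, K_2 = 303.7/184.3 = 1.64786, K_3 = 79.2/184.3 = 0.42973
Rachford–Rice: g(β) = Σ zᵢ(Kᵢ−1)/(1+β(Kᵢ−1)) = 0.
Check two-phase: ΣzᵢKᵢ = 1.480 > 1 and Σzᵢ/Kᵢ = 1.285 > 1, so g(0) = 0.480 > 0 and g(1) = -0.285 < 0.
Iterate (Newton) starting at β = 0.5:
  β = 0.500: g = 0.0740, g' = -0.632 → β = 0.617
Converged at β = 0.617.
Compositions from xᵢ = zᵢ/(1+β(Kᵢ−1)), yᵢ = Kᵢxᵢ:
  1: x = 0.200, y = 0.519
  2: x = 0.113, y = 0.186
  3: x = 0.687, y = 0.295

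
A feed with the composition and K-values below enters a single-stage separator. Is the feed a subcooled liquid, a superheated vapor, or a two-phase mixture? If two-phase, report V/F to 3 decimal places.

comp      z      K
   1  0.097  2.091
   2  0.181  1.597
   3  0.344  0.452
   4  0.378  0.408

subcooled liquid

ΣzᵢKᵢ = 0.802; Σzᵢ/Kᵢ = 1.847.
Since ΣzᵢKᵢ < 1 the mixture is below its bubble point — single liquid phase.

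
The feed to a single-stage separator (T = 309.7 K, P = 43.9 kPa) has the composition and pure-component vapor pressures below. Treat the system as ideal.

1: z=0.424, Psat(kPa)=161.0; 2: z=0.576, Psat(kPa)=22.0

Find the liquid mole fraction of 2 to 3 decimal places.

Raoult's law: Kᵢ = Pᵢˢᵃᵗ/P = Pᵢˢᵃᵗ/43.9.
  K_1 = 161.0/43.9 = 3.66743, K_2 = 22.0/43.9 = 0.50114
Let ψ = V/F and solve Σ zᵢ(Kᵢ−1)/(1+ψ(Kᵢ−1)) = 0.
Feasibility: ΣzᵢKᵢ = 1.844, Σzᵢ/Kᵢ = 1.265 — both > 1, two phases present.
Newton iteration, ψ⁰ = 0.5:
  ψ = 0.500: g = 0.1018, g' = -0.808 → ψ = 0.626
  ψ = 0.626: g = 0.0058, g' = -0.726 → ψ = 0.634
Converged at ψ = 0.634.
Compositions from xᵢ = zᵢ/(1+ψ(Kᵢ−1)), yᵢ = Kᵢxᵢ:
  1: x = 0.158, y = 0.578
  2: x = 0.842, y = 0.422

x_2 = 0.842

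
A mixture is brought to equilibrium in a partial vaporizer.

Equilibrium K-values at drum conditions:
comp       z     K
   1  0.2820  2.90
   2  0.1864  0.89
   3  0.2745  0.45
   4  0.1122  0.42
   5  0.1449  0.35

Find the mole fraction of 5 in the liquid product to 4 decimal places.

x_5 = 0.1692

Rachford–Rice: g(ψ) = Σ zᵢ(Kᵢ−1)/(1+ψ(Kᵢ−1)) = 0.
g(0) = ΣzᵢKᵢ − 1 = 0.2051 and g(1) = 1 − Σzᵢ/Kᵢ = -0.5978, so a root lies in (0, 1).
Newton–Raphson from ψ = 0.5:
  ψ = 0.5000: g = -0.18636, g' = -0.6375 → ψ = 0.2077
  ψ = 0.2077: g = 0.00992, g' = -0.7623 → ψ = 0.2207
  ψ = 0.2207: g = 0.00009, g' = -0.7484 → ψ = 0.2208
Converged at ψ = 0.2208.
Compositions from xᵢ = zᵢ/(1+ψ(Kᵢ−1)), yᵢ = Kᵢxᵢ:
  1: x = 0.1987, y = 0.5761
  2: x = 0.1910, y = 0.1700
  3: x = 0.3124, y = 0.1406
  4: x = 0.1287, y = 0.0540
  5: x = 0.1692, y = 0.0592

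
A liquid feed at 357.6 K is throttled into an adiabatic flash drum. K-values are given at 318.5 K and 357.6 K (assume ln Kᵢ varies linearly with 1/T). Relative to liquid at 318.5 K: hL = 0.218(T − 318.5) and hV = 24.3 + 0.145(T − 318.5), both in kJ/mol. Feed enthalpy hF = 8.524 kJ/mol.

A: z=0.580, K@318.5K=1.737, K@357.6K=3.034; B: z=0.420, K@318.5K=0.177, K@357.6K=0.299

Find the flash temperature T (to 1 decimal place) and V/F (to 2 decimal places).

T = 326.3 K, V/F = 0.29

Adiabatic flash: solve Rachford–Rice at each trial T, then check hF = ψ·hV(T) + (1−ψ)·hL(T).
  T = 318.5 K: K = (1.737, 0.177), RR gives ψ = 0.135, H_out = 3.277 kJ/mol
  T = 357.6 K: K = (3.034, 0.299), RR gives ψ = 0.621, H_out = 21.839 kJ/mol
  T = 338.1 K: K = (2.335, 0.234), RR gives ψ = 0.442, H_out = 14.386 kJ/mol
  T = 328.3 K: K = (2.023, 0.204), RR gives ψ = 0.318, H_out = 9.640 kJ/mol
  T = 323.4 K: K = (1.877, 0.190), RR gives ψ = 0.237, H_out = 6.747 kJ/mol
  T = 325.9 K: K = (1.950, 0.197), RR gives ψ = 0.281, H_out = 8.281 kJ/mol
Linear interpolation between T = 325.9 (H_out = 8.281) and T = 328.3 (H_out = 9.640) on hF = 8.524 gives T ≈ 326.3 K, at which ψ = 0.29.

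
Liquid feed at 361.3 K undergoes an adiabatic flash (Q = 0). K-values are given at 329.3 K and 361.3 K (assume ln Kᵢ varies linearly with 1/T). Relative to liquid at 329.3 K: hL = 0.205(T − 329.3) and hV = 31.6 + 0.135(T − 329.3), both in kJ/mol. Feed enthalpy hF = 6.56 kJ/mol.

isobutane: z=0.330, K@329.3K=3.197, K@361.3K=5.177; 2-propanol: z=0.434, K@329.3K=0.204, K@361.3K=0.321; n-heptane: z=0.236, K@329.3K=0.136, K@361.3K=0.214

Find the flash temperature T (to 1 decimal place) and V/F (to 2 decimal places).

Adiabatic flash: solve Rachford–Rice at each trial T, then check hF = ψ·hV(T) + (1−ψ)·hL(T).
  T = 329.3 K: K = (3.197, 0.204, 0.136), RR gives ψ = 0.097, H_out = 3.079 kJ/mol
  T = 361.3 K: K = (5.177, 0.321, 0.214), RR gives ψ = 0.299, H_out = 15.350 kJ/mol
  T = 345.3 K: K = (4.114, 0.259, 0.172), RR gives ψ = 0.212, H_out = 9.748 kJ/mol
  T = 337.3 K: K = (3.637, 0.230, 0.154), RR gives ψ = 0.160, H_out = 6.608 kJ/mol
  T = 333.3 K: K = (3.413, 0.217, 0.145), RR gives ψ = 0.130, H_out = 4.903 kJ/mol
  T = 335.3 K: K = (3.524, 0.224, 0.149), RR gives ψ = 0.146, H_out = 5.769 kJ/mol
Linear interpolation between T = 335.3 (H_out = 5.769) and T = 337.3 (H_out = 6.608) on hF = 6.56 gives T ≈ 337.2 K, at which ψ = 0.16.

T = 337.2 K, V/F = 0.16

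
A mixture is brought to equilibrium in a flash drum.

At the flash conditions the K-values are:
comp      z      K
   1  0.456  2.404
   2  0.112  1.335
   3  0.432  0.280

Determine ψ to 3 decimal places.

Rachford–Rice: g(ψ) = Σ zᵢ(Kᵢ−1)/(1+ψ(Kᵢ−1)) = 0.
g(0) = ΣzᵢKᵢ − 1 = 0.367 and g(1) = 1 − Σzᵢ/Kᵢ = -0.816, so a root lies in (0, 1).
Newton iteration, ψ⁰ = 0.62:
  ψ = 0.620: g = -0.1885, g' = -0.996 → ψ = 0.431
  ψ = 0.431: g = -0.0192, g' = -0.829 → ψ = 0.408
Converged at ψ = 0.408.

ψ = 0.408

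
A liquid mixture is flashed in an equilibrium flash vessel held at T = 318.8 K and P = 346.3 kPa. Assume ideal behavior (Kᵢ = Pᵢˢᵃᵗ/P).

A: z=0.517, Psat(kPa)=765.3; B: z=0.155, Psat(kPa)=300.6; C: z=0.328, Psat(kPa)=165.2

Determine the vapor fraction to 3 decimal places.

Raoult's law: Kᵢ = Pᵢˢᵃᵗ/P = Pᵢˢᵃᵗ/346.3.
  K_A = 765.3/346.3 = 2.20993, K_B = 300.6/346.3 = 0.86803, K_C = 165.2/346.3 = 0.47704
Let ψ = V/F and solve Σ zᵢ(Kᵢ−1)/(1+ψ(Kᵢ−1)) = 0.
Check two-phase: ΣzᵢKᵢ = 1.434 > 1 and Σzᵢ/Kᵢ = 1.100 > 1, so g(0) = 0.434 > 0 and g(1) = -0.100 < 0.
Newton iteration, ψ⁰ = 0.5:
  ψ = 0.500: g = 0.1356, g' = -0.461 → ψ = 0.794
  ψ = 0.794: g = 0.0029, g' = -0.463 → ψ = 0.800
Converged at ψ = 0.800.

ψ = 0.800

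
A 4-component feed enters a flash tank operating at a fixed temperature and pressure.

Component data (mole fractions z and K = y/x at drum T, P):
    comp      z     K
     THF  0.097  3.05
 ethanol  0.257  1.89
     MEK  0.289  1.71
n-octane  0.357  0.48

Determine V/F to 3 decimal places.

V/F = 0.846

Rachford–Rice: g(V/F) = Σ zᵢ(Kᵢ−1)/(1+V/F(Kᵢ−1)) = 0.
Feasibility: ΣzᵢKᵢ = 1.447, Σzᵢ/Kᵢ = 1.081 — both > 1, two phases present.
Newton iteration, V/F⁰ = 0.5:
  V/F = 0.500: g = 0.1571, g' = -0.453 → V/F = 0.847
  V/F = 0.847: g = -0.0006, g' = -0.486 → V/F = 0.846
Converged at V/F = 0.846.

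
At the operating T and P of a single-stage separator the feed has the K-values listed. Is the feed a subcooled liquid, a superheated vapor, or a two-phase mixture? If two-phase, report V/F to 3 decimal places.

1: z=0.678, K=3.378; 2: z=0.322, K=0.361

ΣzᵢKᵢ = 2.407; Σzᵢ/Kᵢ = 1.093.
Both exceed 1, so a two-phase solution exists.
Newton–Raphson from ψ = 0.62:
  ψ = 0.620: g = 0.3108, g' = -0.987 → ψ = 0.935
  ψ = 0.935: g = -0.0110, g' = -1.180 → ψ = 0.926
Converged at ψ = 0.926.

two-phase, V/F = 0.926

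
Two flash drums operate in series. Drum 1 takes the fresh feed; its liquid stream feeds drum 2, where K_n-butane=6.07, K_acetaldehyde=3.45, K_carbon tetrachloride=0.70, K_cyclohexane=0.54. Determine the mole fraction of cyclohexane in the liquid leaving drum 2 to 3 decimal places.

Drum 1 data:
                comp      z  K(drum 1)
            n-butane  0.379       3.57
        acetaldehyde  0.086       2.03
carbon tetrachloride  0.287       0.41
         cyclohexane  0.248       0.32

Drum 1:
Rachford–Rice: g(ψ₁) = Σ zᵢ(Kᵢ−1)/(1+ψ₁(Kᵢ−1)) = 0.
g(0) = ΣzᵢKᵢ − 1 = 0.725 and g(1) = 1 − Σzᵢ/Kᵢ = -0.624, so a root lies in (0, 1).
Newton iteration, ψ₁⁰ = 0.33:
  ψ₁ = 0.330: g = 0.1655, g' = -1.128 → ψ₁ = 0.477
  ψ₁ = 0.477: g = 0.0121, g' = -0.991 → ψ₁ = 0.489
Converged at ψ₁ = 0.489.
Drum-1 compositions:
  n-butane: x = 0.168, y = 0.600
  acetaldehyde: x = 0.057, y = 0.116
  carbon tetrachloride: x = 0.403, y = 0.165
  cyclohexane: x = 0.371, y = 0.119
Drum-2 feed = drum-1 liquid: z₂ = (0.1680, 0.0572, 0.4033, 0.3715).
Drum 2:
Material balance + equilibrium reduce to Σ zᵢ(Kᵢ−1)/(1+ψ₂(Kᵢ−1)) = 0.
Check two-phase: ΣzᵢKᵢ = 1.700 > 1 and Σzᵢ/Kᵢ = 1.308 > 1, so g(0) = 0.700 > 0 and g(1) = -0.308 < 0.
Newton–Raphson from ψ₂ = 0.67:
  ψ₂ = 0.670: g = -0.1517, g' = -0.494 → ψ₂ = 0.363
  ψ₂ = 0.363: g = 0.0333, g' = -0.791 → ψ₂ = 0.405
  ψ₂ = 0.405: g = 0.0017, g' = -0.716 → ψ₂ = 0.407
Converged at ψ₂ = 0.407.
  n-butane: x = 0.055, y = 0.333
  acetaldehyde: x = 0.029, y = 0.099
  carbon tetrachloride: x = 0.459, y = 0.322
  cyclohexane: x = 0.457, y = 0.247

x_cyclohexane (drum 2) = 0.457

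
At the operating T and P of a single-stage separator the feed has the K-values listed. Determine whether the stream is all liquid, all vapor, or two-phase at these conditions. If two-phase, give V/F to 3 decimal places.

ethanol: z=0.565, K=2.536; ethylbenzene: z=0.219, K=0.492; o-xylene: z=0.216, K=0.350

ΣzᵢKᵢ = 1.616; Σzᵢ/Kᵢ = 1.285.
Both exceed 1, so a two-phase solution exists.
Let ψ = V/F and solve Σ zᵢ(Kᵢ−1)/(1+ψ(Kᵢ−1)) = 0.
Newton iteration, ψ⁰ = 0.5:
  ψ = 0.500: g = 0.1337, g' = -0.728 → ψ = 0.684
Converged at ψ = 0.684.

two-phase, V/F = 0.684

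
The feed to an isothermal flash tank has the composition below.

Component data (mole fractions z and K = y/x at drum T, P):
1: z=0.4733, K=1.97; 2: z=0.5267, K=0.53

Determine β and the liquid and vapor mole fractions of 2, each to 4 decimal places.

Rachford–Rice: g(β) = Σ zᵢ(Kᵢ−1)/(1+β(Kᵢ−1)) = 0.
Check two-phase: ΣzᵢKᵢ = 1.2116 > 1 and Σzᵢ/Kᵢ = 1.2340 > 1, so g(0) = 0.2116 > 0 and g(1) = -0.2340 < 0.
Binary case is linear: z₁(K₁−1)(1+β(K₂−1)) + z₂(K₂−1)(1+β(K₁−1)) = 0
⇒ β = [z₁(K₁−1)+z₂(K₂−1)] / [−(K₁−1)(K₂−1)] = 0.21155/0.45590 = 0.4640
Compositions from xᵢ = zᵢ/(1+β(Kᵢ−1)), yᵢ = Kᵢxᵢ:
  1: x = 0.3264, y = 0.6430
  2: x = 0.6736, y = 0.3570

β = 0.4640, x_2 = 0.6736, y_2 = 0.3570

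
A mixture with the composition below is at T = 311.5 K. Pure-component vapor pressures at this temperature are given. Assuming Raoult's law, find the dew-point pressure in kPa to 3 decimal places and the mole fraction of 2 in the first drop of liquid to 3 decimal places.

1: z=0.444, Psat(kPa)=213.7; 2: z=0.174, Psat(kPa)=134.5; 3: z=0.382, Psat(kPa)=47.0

At the dew point ψ → 1, so Σzᵢ/Kᵢ = 1 with Kᵢ = Pᵢˢᵃᵗ/P ⇒ 1/P = Σzᵢ/Pᵢˢᵃᵗ.
1/P = 0.444/213.7 + 0.174/134.5 + 0.382/47.0 = 0.011499 ⇒ P = 86.964 kPa
xᵢ = zᵢP/Pᵢˢᵃᵗ ⇒ x_2 = 0.174·86.964/134.5 = 0.113

Pdew = 86.964 kPa, x_2 = 0.113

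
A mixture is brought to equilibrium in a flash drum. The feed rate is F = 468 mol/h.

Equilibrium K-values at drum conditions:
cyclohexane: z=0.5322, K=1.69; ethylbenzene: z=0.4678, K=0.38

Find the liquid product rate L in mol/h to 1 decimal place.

L = 383.6 mol/h

Material balance + equilibrium reduce to Σ zᵢ(Kᵢ−1)/(1+ψ(Kᵢ−1)) = 0.
Feasibility: ΣzᵢKᵢ = 1.0772, Σzᵢ/Kᵢ = 1.5460 — both > 1, two phases present.
Binary case is linear: z₁(K₁−1)(1+ψ(K₂−1)) + z₂(K₂−1)(1+ψ(K₁−1)) = 0
⇒ ψ = [z₁(K₁−1)+z₂(K₂−1)] / [−(K₁−1)(K₂−1)] = 0.07718/0.42780 = 0.1804
Then V = ψ·F = 0.1804·468 = 84.4 mol/h and L = F − V = 383.6 mol/h.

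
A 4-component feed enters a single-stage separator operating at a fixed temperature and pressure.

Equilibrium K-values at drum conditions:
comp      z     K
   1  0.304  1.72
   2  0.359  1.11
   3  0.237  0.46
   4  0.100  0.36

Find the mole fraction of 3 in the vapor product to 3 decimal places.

Rachford–Rice: g(β) = Σ zᵢ(Kᵢ−1)/(1+β(Kᵢ−1)) = 0.
Check two-phase: ΣzᵢKᵢ = 1.066 > 1 and Σzᵢ/Kᵢ = 1.293 > 1, so g(0) = 0.066 > 0 and g(1) = -0.293 < 0.
Iterate (Newton) starting at β = 0.5:
  β = 0.500: g = -0.0711, g' = -0.307 → β = 0.269
  β = 0.269: g = -0.0053, g' = -0.269 → β = 0.249
Converged at β = 0.249.
Compositions from xᵢ = zᵢ/(1+β(Kᵢ−1)), yᵢ = Kᵢxᵢ:
  1: x = 0.258, y = 0.443
  2: x = 0.349, y = 0.388
  3: x = 0.274, y = 0.126
  4: x = 0.119, y = 0.043

y_3 = 0.126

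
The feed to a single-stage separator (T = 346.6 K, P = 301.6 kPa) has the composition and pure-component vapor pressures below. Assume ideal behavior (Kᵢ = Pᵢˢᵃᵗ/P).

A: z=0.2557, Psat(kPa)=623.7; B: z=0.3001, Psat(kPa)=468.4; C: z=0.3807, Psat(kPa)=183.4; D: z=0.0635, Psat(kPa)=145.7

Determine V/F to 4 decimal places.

Raoult's law: Kᵢ = Pᵢˢᵃᵗ/P = Pᵢˢᵃᵗ/301.6.
  K_A = 623.7/301.6 = 2.067971, K_B = 468.4/301.6 = 1.553050, K_C = 183.4/301.6 = 0.608090, K_D = 145.7/301.6 = 0.483090
Newton iteration, V/F⁰ = 0.33:
  V/F = 0.3300: g = 0.13134, g' = -0.3269 → V/F = 0.7318
  V/F = 0.7318: g = 0.00945, g' = -0.2973 → V/F = 0.7636
  V/F = 0.7636: g = -0.00003, g' = -0.2992 → V/F = 0.7635
Converged at V/F = 0.7635.

V/F = 0.7635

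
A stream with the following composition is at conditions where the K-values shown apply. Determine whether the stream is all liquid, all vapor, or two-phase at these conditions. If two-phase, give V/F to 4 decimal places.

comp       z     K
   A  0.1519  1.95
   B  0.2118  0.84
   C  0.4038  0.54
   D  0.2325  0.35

all liquid

ΣzᵢKᵢ = 0.7735; Σzᵢ/Kᵢ = 1.7421.
Since ΣzᵢKᵢ < 1 the mixture is below its bubble point — single liquid phase.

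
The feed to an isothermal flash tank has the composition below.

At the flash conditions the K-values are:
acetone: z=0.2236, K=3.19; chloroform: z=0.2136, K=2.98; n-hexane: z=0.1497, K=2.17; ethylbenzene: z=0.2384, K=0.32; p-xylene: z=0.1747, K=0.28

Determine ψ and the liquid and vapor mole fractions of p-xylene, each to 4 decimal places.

ψ = 0.6120, x_p-xylene = 0.3123, y_p-xylene = 0.0874

Material balance + equilibrium reduce to Σ zᵢ(Kᵢ−1)/(1+ψ(Kᵢ−1)) = 0.
Check two-phase: ΣzᵢKᵢ = 1.7999 > 1 and Σzᵢ/Kᵢ = 1.5797 > 1, so g(0) = 0.7999 > 0 and g(1) = -0.5797 < 0.
Iterate (Newton) starting at ψ = 0.5:
  ψ = 0.5000: g = 0.11461, g' = -1.0115 → ψ = 0.6133
  ψ = 0.6133: g = -0.00138, g' = -1.0504 → ψ = 0.6120
Converged at ψ = 0.6120.
Compositions from xᵢ = zᵢ/(1+ψ(Kᵢ−1)), yᵢ = Kᵢxᵢ:
  acetone: x = 0.0955, y = 0.3048
  chloroform: x = 0.0966, y = 0.2878
  n-hexane: x = 0.0872, y = 0.1893
  ethylbenzene: x = 0.4083, y = 0.1307
  p-xylene: x = 0.3123, y = 0.0874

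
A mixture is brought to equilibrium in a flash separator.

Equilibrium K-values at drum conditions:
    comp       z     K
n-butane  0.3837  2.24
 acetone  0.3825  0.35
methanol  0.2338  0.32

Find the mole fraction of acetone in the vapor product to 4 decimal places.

Iterate (Newton) starting at ψ = 0.5:
  ψ = 0.5000: g = -0.31552, g' = -0.8277 → ψ = 0.1188
  ψ = 0.1188: g = -0.02768, g' = -0.7659 → ψ = 0.0827
  ψ = 0.0827: g = 0.00037, g' = -0.7872 → ψ = 0.0831
Converged at ψ = 0.0831.
Compositions from xᵢ = zᵢ/(1+ψ(Kᵢ−1)), yᵢ = Kᵢxᵢ:
  n-butane: x = 0.3478, y = 0.7792
  acetone: x = 0.4043, y = 0.1415
  methanol: x = 0.2478, y = 0.0793

y_acetone = 0.1415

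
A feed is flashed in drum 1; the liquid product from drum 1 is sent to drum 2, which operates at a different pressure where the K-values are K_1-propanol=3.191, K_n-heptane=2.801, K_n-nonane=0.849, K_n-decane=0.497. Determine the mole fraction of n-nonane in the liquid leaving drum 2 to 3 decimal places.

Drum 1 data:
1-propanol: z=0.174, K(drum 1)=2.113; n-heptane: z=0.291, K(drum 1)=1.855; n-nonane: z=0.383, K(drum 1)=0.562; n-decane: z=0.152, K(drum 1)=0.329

Drum 1:
Material balance + equilibrium reduce to Σ zᵢ(Kᵢ−1)/(1+ψ₁(Kᵢ−1)) = 0.
Check two-phase: ΣzᵢKᵢ = 1.173 > 1 and Σzᵢ/Kᵢ = 1.383 > 1, so g(0) = 0.173 > 0 and g(1) = -0.383 < 0.
Newton iteration, ψ₁⁰ = 0.62:
  ψ₁ = 0.620: g = -0.1277, g' = -0.505 → ψ₁ = 0.367
  ψ₁ = 0.367: g = -0.0084, g' = -0.457 → ψ₁ = 0.349
Converged at ψ₁ = 0.349.
Drum-1 compositions:
  1-propanol: x = 0.125, y = 0.265
  n-heptane: x = 0.224, y = 0.416
  n-nonane: x = 0.452, y = 0.254
  n-decane: x = 0.198, y = 0.065
Drum-2 feed = drum-1 liquid: z₂ = (0.1253, 0.2242, 0.4521, 0.1984).
Drum 2:
Rachford–Rice: g(ψ₂) = Σ zᵢ(Kᵢ−1)/(1+ψ₂(Kᵢ−1)) = 0.
Feasibility: ΣzᵢKᵢ = 1.510, Σzᵢ/Kᵢ = 1.051 — both > 1, two phases present.
Iterate (Newton) starting at ψ₂ = 0.61:
  ψ₂ = 0.610: g = 0.0907, g' = -0.392 → ψ₂ = 0.841
  ψ₂ = 0.841: g = 0.0059, g' = -0.354 → ψ₂ = 0.858
Converged at ψ₂ = 0.858.
  1-propanol: x = 0.044, y = 0.139
  n-heptane: x = 0.088, y = 0.247
  n-nonane: x = 0.519, y = 0.441
  n-decane: x = 0.349, y = 0.173

x_n-nonane (drum 2) = 0.519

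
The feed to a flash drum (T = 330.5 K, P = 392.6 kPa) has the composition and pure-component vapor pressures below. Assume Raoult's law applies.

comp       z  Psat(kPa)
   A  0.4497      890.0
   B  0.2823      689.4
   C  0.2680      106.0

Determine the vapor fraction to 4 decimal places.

ψ = 0.7458

Raoult's law: Kᵢ = Pᵢˢᵃᵗ/P = Pᵢˢᵃᵗ/392.6.
  K_A = 890.0/392.6 = 2.266938, K_B = 689.4/392.6 = 1.755986, K_C = 106.0/392.6 = 0.269995
Material balance + equilibrium reduce to Σ zᵢ(Kᵢ−1)/(1+ψ(Kᵢ−1)) = 0.
g(0) = ΣzᵢKᵢ − 1 = 0.5875 and g(1) = 1 − Σzᵢ/Kᵢ = -0.3517, so a root lies in (0, 1).
Newton iteration, ψ⁰ = 0.6:
  ψ = 0.6000: g = 0.12239, g' = -0.7615 → ψ = 0.7607
  ψ = 0.7607: g = -0.01434, g' = -0.9745 → ψ = 0.7460
  ψ = 0.7460: g = -0.00022, g' = -0.9453 → ψ = 0.7458
Converged at ψ = 0.7458.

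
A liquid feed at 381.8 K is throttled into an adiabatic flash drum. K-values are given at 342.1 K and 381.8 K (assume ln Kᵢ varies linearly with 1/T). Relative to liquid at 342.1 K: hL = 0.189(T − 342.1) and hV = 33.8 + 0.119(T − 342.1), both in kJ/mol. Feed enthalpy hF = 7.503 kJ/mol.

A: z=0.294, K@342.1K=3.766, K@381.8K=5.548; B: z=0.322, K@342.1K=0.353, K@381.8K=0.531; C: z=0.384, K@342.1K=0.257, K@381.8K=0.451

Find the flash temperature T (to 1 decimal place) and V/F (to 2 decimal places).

T = 347.1 K, V/F = 0.20

Adiabatic flash: solve Rachford–Rice at each trial T, then check hF = ψ·hV(T) + (1−ψ)·hL(T).
  T = 342.1 K: K = (3.766, 0.353, 0.257), RR gives ψ = 0.165, H_out = 5.576 kJ/mol
  T = 381.8 K: K = (5.548, 0.531, 0.451), RR gives ψ = 0.417, H_out = 20.454 kJ/mol
  T = 362.0 K: K = (4.622, 0.438, 0.346), RR gives ψ = 0.285, H_out = 12.993 kJ/mol
  T = 352.1 K: K = (4.186, 0.395, 0.300), RR gives ψ = 0.226, H_out = 9.354 kJ/mol
  T = 347.1 K: K = (3.974, 0.374, 0.278), RR gives ψ = 0.196, H_out = 7.486 kJ/mol
  T = 349.6 K: K = (4.079, 0.384, 0.289), RR gives ψ = 0.211, H_out = 8.424 kJ/mol
  T = 348.4 K: K = (4.028, 0.379, 0.283), RR gives ψ = 0.203, H_out = 7.975 kJ/mol
Linear interpolation between T = 347.1 (H_out = 7.486) and T = 348.4 (H_out = 7.975) on hF = 7.503 gives T ≈ 347.1 K, at which ψ = 0.20.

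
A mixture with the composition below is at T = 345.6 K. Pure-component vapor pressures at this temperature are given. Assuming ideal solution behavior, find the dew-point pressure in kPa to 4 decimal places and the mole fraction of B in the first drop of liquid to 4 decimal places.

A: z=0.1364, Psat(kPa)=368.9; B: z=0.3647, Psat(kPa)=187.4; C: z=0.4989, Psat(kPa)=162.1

At the dew point ψ → 1, so Σzᵢ/Kᵢ = 1 with Kᵢ = Pᵢˢᵃᵗ/P ⇒ 1/P = Σzᵢ/Pᵢˢᵃᵗ.
1/P = 0.1364/368.9 + 0.3647/187.4 + 0.4989/162.1 = 0.0053936 ⇒ P = 185.4055 kPa
xᵢ = zᵢP/Pᵢˢᵃᵗ ⇒ x_B = 0.3647·185.4055/187.4 = 0.3608

Pdew = 185.4055 kPa, x_B = 0.3608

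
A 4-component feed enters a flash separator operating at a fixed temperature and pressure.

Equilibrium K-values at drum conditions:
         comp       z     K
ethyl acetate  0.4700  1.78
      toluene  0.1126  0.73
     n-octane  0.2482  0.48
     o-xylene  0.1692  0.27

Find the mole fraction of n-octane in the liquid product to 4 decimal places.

x_n-octane = 0.2756

Rachford–Rice: g(ψ) = Σ zᵢ(Kᵢ−1)/(1+ψ(Kᵢ−1)) = 0.
Feasibility: ΣzᵢKᵢ = 1.0836, Σzᵢ/Kᵢ = 1.5620 — both > 1, two phases present.
Iterate (Newton) starting at ψ = 0.48:
  ψ = 0.4800: g = -0.13033, g' = -0.4951 → ψ = 0.2167
  ψ = 0.2167: g = -0.01090, g' = -0.4310 → ψ = 0.1915
  ψ = 0.1915: g = -0.00001, g' = -0.4302 → ψ = 0.1914
Converged at ψ = 0.1914.
Compositions from xᵢ = zᵢ/(1+ψ(Kᵢ−1)), yᵢ = Kᵢxᵢ:
  ethyl acetate: x = 0.4089, y = 0.7279
  toluene: x = 0.1187, y = 0.0867
  n-octane: x = 0.2756, y = 0.1323
  o-xylene: x = 0.1967, y = 0.0531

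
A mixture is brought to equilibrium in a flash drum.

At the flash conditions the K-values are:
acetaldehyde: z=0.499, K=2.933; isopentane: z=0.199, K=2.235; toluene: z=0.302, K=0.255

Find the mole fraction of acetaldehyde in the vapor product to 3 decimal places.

Material balance + equilibrium reduce to Σ zᵢ(Kᵢ−1)/(1+V/F(Kᵢ−1)) = 0.
Feasibility: ΣzᵢKᵢ = 1.985, Σzᵢ/Kᵢ = 1.443 — both > 1, two phases present.
Newton iteration, V/F⁰ = 0.57:
  V/F = 0.570: g = 0.2121, g' = -1.033 → V/F = 0.775
  V/F = 0.775: g = -0.0211, g' = -1.317 → V/F = 0.759
Converged at V/F = 0.759.
Compositions from xᵢ = zᵢ/(1+V/F(Kᵢ−1)), yᵢ = Kᵢxᵢ:
  acetaldehyde: x = 0.202, y = 0.593
  isopentane: x = 0.103, y = 0.230
  toluene: x = 0.695, y = 0.177

y_acetaldehyde = 0.593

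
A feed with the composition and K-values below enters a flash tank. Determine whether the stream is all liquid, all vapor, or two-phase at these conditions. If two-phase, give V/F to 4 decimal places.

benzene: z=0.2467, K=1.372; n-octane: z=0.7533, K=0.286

ΣzᵢKᵢ = 0.5539; Σzᵢ/Kᵢ = 2.8137.
Since ΣzᵢKᵢ < 1 the mixture is below its bubble point — single liquid phase.

all liquid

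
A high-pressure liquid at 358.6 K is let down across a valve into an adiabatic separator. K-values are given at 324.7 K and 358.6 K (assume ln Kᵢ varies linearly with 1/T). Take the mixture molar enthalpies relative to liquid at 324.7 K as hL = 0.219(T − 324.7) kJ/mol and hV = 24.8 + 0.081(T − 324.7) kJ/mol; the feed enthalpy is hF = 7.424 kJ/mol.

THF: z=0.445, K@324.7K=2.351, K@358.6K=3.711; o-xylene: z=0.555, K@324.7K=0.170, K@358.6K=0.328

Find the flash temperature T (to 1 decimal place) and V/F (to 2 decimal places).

Adiabatic flash: solve Rachford–Rice at each trial T, then check hF = ψ·hV(T) + (1−ψ)·hL(T).
  T = 324.7 K: K = (2.351, 0.170), RR gives ψ = 0.125, H_out = 3.108 kJ/mol
  T = 358.6 K: K = (3.711, 0.328), RR gives ψ = 0.457, H_out = 16.629 kJ/mol
  T = 341.6 K: K = (2.985, 0.240), RR gives ψ = 0.306, H_out = 10.572 kJ/mol
  T = 333.1 K: K = (2.655, 0.203), RR gives ψ = 0.223, H_out = 7.106 kJ/mol
  T = 337.4 K: K = (2.820, 0.221), RR gives ψ = 0.266, H_out = 8.915 kJ/mol
  T = 335.2 K: K = (2.735, 0.211), RR gives ψ = 0.244, H_out = 8.006 kJ/mol
Linear interpolation between T = 333.1 (H_out = 7.106) and T = 335.2 (H_out = 8.006) on hF = 7.424 gives T ≈ 333.8 K, at which ψ = 0.23.

T = 333.8 K, V/F = 0.23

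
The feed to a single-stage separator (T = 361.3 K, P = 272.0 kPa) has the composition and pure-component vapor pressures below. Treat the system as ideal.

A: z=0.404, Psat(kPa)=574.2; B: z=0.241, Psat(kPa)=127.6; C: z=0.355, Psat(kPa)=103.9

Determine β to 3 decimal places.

Raoult's law: Kᵢ = Pᵢˢᵃᵗ/P = Pᵢˢᵃᵗ/272.0.
  K_A = 574.2/272.0 = 2.11103, K_B = 127.6/272.0 = 0.46912, K_C = 103.9/272.0 = 0.38199
Material balance + equilibrium reduce to Σ zᵢ(Kᵢ−1)/(1+β(Kᵢ−1)) = 0.
Feasibility: ΣzᵢKᵢ = 1.102, Σzᵢ/Kᵢ = 1.634 — both > 1, two phases present.
Newton iteration, β⁰ = 0.58:
  β = 0.580: g = -0.2539, g' = -0.656 → β = 0.193
  β = 0.193: g = -0.0219, g' = -0.597 → β = 0.156
Converged at β = 0.156.

β = 0.156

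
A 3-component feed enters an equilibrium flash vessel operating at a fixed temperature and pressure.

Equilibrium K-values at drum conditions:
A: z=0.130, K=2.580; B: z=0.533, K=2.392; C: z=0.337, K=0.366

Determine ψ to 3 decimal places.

ψ = 0.810

Rachford–Rice: g(ψ) = Σ zᵢ(Kᵢ−1)/(1+ψ(Kᵢ−1)) = 0.
Feasibility: ΣzᵢKᵢ = 1.734, Σzᵢ/Kᵢ = 1.194 — both > 1, two phases present.
Iterate (Newton) starting at ψ = 0.56:
  ψ = 0.560: g = 0.1946, g' = -0.743 → ψ = 0.822
  ψ = 0.822: g = -0.0107, g' = -0.877 → ψ = 0.810
Converged at ψ = 0.810.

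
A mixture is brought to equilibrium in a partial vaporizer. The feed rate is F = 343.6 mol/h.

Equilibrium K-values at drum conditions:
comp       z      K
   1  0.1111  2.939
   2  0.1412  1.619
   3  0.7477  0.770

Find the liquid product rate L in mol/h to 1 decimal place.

Iterate (Newton) starting at ψ = 0.5:
  ψ = 0.5000: g = -0.01819, g' = -0.1897 → ψ = 0.4041
  ψ = 0.4041: g = 0.00110, g' = -0.2140 → ψ = 0.4093
Converged at ψ = 0.4093.
Then V = ψ·F = 0.4093·343.6 = 140.6 mol/h and L = F − V = 203.0 mol/h.

L = 203.0 mol/h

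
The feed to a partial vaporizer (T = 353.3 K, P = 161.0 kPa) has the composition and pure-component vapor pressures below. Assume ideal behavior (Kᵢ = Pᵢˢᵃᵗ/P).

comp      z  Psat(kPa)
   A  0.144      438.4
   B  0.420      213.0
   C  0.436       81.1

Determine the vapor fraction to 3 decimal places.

Raoult's law: Kᵢ = Pᵢˢᵃᵗ/P = Pᵢˢᵃᵗ/161.0.
  K_A = 438.4/161.0 = 2.72298, K_B = 213.0/161.0 = 1.32298, K_C = 81.1/161.0 = 0.50373
Material balance + equilibrium reduce to Σ zᵢ(Kᵢ−1)/(1+ψ(Kᵢ−1)) = 0.
g(0) = ΣzᵢKᵢ − 1 = 0.167 and g(1) = 1 − Σzᵢ/Kᵢ = -0.236, so a root lies in (0, 1).
Iterate (Newton) starting at ψ = 0.48:
  ψ = 0.480: g = -0.0308, g' = -0.346 → ψ = 0.391
  ψ = 0.391: g = 0.0002, g' = -0.352 → ψ = 0.392
Converged at ψ = 0.392.

ψ = 0.392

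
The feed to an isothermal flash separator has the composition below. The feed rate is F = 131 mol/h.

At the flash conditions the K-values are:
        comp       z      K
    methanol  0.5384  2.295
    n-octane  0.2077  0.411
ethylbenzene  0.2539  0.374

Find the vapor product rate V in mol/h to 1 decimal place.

Let ψ = V/F and solve Σ zᵢ(Kᵢ−1)/(1+ψ(Kᵢ−1)) = 0.
g(0) = ΣzᵢKᵢ − 1 = 0.4160 and g(1) = 1 − Σzᵢ/Kᵢ = -0.4188, so a root lies in (0, 1).
Newton iteration, ψ⁰ = 0.5:
  ψ = 0.5000: g = 0.01845, g' = -0.6882 → ψ = 0.5268
  ψ = 0.5268: g = -0.00005, g' = -0.6920 → ψ = 0.5267
Converged at ψ = 0.5267.
Then V = ψ·F = 0.5267·131 = 69.0 mol/h and L = F − V = 62.0 mol/h.

V = 69.0 mol/h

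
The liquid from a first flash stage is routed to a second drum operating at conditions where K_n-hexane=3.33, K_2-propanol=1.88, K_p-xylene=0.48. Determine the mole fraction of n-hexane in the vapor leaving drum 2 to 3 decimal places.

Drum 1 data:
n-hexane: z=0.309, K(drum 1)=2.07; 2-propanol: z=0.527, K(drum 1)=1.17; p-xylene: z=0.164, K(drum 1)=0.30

Drum 1:
Let ψ₁ = V/F and solve Σ zᵢ(Kᵢ−1)/(1+ψ₁(Kᵢ−1)) = 0.
Feasibility: ΣzᵢKᵢ = 1.305, Σzᵢ/Kᵢ = 1.146 — both > 1, two phases present.
Newton iteration, ψ₁⁰ = 0.66:
  ψ₁ = 0.660: g = 0.0610, g' = -0.411 → ψ₁ = 0.808
  ψ₁ = 0.808: g = -0.0082, g' = -0.540 → ψ₁ = 0.793
Converged at ψ₁ = 0.793.
Drum-1 compositions:
  n-hexane: x = 0.167, y = 0.346
  2-propanol: x = 0.464, y = 0.543
  p-xylene: x = 0.368, y = 0.111
Drum-2 feed = drum-1 liquid: z₂ = (0.1672, 0.4644, 0.3684).
Drum 2:
Material balance + equilibrium reduce to Σ zᵢ(Kᵢ−1)/(1+ψ₂(Kᵢ−1)) = 0.
g(0) = ΣzᵢKᵢ − 1 = 0.607 and g(1) = 1 − Σzᵢ/Kᵢ = -0.065, so a root lies in (0, 1).
Iterate (Newton) starting at ψ₂ = 0.5:
  ψ₂ = 0.500: g = 0.2049, g' = -0.549 → ψ₂ = 0.873
  ψ₂ = 0.873: g = 0.0086, g' = -0.548 → ψ₂ = 0.889
Converged at ψ₂ = 0.889.
  n-hexane: x = 0.054, y = 0.181
  2-propanol: x = 0.261, y = 0.490
  p-xylene: x = 0.685, y = 0.329

y_n-hexane (drum 2) = 0.181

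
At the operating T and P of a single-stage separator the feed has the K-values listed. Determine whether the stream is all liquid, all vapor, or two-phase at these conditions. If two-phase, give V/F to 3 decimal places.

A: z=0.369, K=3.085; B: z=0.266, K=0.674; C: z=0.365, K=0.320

ΣzᵢKᵢ = 1.434; Σzᵢ/Kᵢ = 1.655.
Both exceed 1, so a two-phase solution exists.
Let ψ = V/F and solve Σ zᵢ(Kᵢ−1)/(1+ψ(Kᵢ−1)) = 0.
Iterate (Newton) starting at ψ = 0.33:
  ψ = 0.330: g = 0.0386, g' = -0.879 → ψ = 0.374
  ψ = 0.374: g = 0.0008, g' = -0.847 → ψ = 0.375
Converged at ψ = 0.375.

two-phase, V/F = 0.375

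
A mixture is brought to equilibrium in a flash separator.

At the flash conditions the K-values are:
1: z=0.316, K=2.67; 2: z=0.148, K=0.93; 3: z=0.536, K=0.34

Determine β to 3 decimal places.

β = 0.172

Newton iteration, β⁰ = 0.33:
  β = 0.330: g = -0.1226, g' = -0.749 → β = 0.166
  β = 0.166: g = 0.0053, g' = -0.835 → β = 0.172
Converged at β = 0.172.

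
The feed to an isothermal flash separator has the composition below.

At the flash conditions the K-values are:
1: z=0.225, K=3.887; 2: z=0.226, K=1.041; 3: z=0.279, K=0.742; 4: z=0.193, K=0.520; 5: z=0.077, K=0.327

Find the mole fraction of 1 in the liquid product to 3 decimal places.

Rachford–Rice: g(β) = Σ zᵢ(Kᵢ−1)/(1+β(Kᵢ−1)) = 0.
Feasibility: ΣzᵢKᵢ = 1.442, Σzᵢ/Kᵢ = 1.258 — both > 1, two phases present.
Iterate (Newton) starting at β = 0.5:
  β = 0.500: g = -0.0077, g' = -0.495 → β = 0.484
  β = 0.484: g = 0.0001, g' = -0.503 → β = 0.485
Converged at β = 0.485.
Compositions from xᵢ = zᵢ/(1+β(Kᵢ−1)), yᵢ = Kᵢxᵢ:
  1: x = 0.094, y = 0.365
  2: x = 0.222, y = 0.231
  3: x = 0.319, y = 0.237
  4: x = 0.251, y = 0.131
  5: x = 0.114, y = 0.037

x_1 = 0.094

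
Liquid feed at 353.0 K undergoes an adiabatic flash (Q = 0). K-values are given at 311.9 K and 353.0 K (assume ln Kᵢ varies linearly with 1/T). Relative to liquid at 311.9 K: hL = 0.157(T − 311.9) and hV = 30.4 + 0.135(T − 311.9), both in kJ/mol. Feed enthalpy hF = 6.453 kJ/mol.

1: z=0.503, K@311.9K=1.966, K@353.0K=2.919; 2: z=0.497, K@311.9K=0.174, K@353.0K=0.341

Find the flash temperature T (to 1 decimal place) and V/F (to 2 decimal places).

T = 318.6 K, V/F = 0.18

Adiabatic flash: solve Rachford–Rice at each trial T, then check hF = ψ·hV(T) + (1−ψ)·hL(T).
  T = 311.9 K: K = (1.966, 0.174), RR gives ψ = 0.094, H_out = 2.872 kJ/mol
  T = 353.0 K: K = (2.919, 0.341), RR gives ψ = 0.504, H_out = 21.327 kJ/mol
  T = 332.4 K: K = (2.424, 0.249), RR gives ψ = 0.320, H_out = 12.810 kJ/mol
  T = 322.1 K: K = (2.189, 0.209), RR gives ψ = 0.218, H_out = 8.177 kJ/mol
  T = 317.0 K: K = (2.076, 0.191), RR gives ψ = 0.160, H_out = 5.646 kJ/mol
  T = 319.6 K: K = (2.134, 0.200), RR gives ψ = 0.190, H_out = 6.962 kJ/mol
  T = 318.3 K: K = (2.105, 0.195), RR gives ψ = 0.175, H_out = 6.311 kJ/mol
Linear interpolation between T = 318.3 (H_out = 6.311) and T = 319.6 (H_out = 6.962) on hF = 6.453 gives T ≈ 318.6 K, at which ψ = 0.18.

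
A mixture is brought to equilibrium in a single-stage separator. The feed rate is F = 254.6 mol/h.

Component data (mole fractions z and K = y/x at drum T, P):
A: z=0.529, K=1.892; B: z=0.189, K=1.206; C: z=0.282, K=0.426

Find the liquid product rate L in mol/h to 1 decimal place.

L = 45.8 mol/h

Rachford–Rice: g(V/F) = Σ zᵢ(Kᵢ−1)/(1+V/F(Kᵢ−1)) = 0.
Check two-phase: ΣzᵢKᵢ = 1.349 > 1 and Σzᵢ/Kᵢ = 1.098 > 1, so g(0) = 0.349 > 0 and g(1) = -0.098 < 0.
Newton–Raphson from V/F = 0.5:
  V/F = 0.500: g = 0.1346, g' = -0.391 → V/F = 0.845
  V/F = 0.845: g = -0.0119, g' = -0.493 → V/F = 0.820
Converged at V/F = 0.820.
Then V = V/F·F = 0.8201·254.6 = 208.8 mol/h and L = F − V = 45.8 mol/h.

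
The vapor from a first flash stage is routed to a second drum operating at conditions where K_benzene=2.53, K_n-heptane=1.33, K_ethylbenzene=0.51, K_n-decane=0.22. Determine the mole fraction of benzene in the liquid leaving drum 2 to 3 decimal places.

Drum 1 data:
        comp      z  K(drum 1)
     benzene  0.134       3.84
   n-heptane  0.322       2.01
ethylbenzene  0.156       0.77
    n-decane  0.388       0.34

Drum 1:
Newton iteration, ψ₁⁰ = 0.51:
  ψ₁ = 0.510: g = -0.0566, g' = -0.718 → ψ₁ = 0.431
Converged at ψ₁ = 0.431.
Drum-1 compositions:
  benzene: x = 0.060, y = 0.231
  n-heptane: x = 0.224, y = 0.451
  ethylbenzene: x = 0.173, y = 0.133
  n-decane: x = 0.542, y = 0.184
Drum-2 feed = drum-1 vapor: z₂ = (0.2314, 0.4509, 0.1333, 0.1844).
Drum 2:
Iterate (Newton) starting at ψ₂ = 0.5:
  ψ₂ = 0.500: g = 0.0060, g' = -0.568 → ψ₂ = 0.511
Converged at ψ₂ = 0.511.
  benzene: x = 0.130, y = 0.329
  n-heptane: x = 0.386, y = 0.513
  ethylbenzene: x = 0.178, y = 0.091
  n-decane: x = 0.306, y = 0.067

x_benzene (drum 2) = 0.130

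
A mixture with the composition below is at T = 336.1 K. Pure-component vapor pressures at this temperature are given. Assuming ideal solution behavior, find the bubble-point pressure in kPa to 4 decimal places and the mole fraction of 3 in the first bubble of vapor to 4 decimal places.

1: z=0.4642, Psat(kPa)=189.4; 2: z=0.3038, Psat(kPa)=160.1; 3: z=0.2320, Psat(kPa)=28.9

At the bubble point ψ → 0, so ΣzᵢKᵢ = 1 with Kᵢ = Pᵢˢᵃᵗ/P ⇒ P = ΣzᵢPᵢˢᵃᵗ.
P = 0.4642·189.4 + 0.3038·160.1 + 0.2320·28.9 = 143.2627 kPa
yᵢ = zᵢPᵢˢᵃᵗ/P ⇒ y_3 = 0.2320·28.9/143.2627 = 0.0468

Pbub = 143.2627 kPa, y_3 = 0.0468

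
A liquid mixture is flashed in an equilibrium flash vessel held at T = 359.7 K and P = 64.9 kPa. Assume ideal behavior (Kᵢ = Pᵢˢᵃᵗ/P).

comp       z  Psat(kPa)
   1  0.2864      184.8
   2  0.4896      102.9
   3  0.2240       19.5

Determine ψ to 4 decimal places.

ψ = 0.8619

Raoult's law: Kᵢ = Pᵢˢᵃᵗ/P = Pᵢˢᵃᵗ/64.9.
  K_1 = 184.8/64.9 = 2.847458, K_2 = 102.9/64.9 = 1.585516, K_3 = 19.5/64.9 = 0.300462
Rachford–Rice: g(ψ) = Σ zᵢ(Kᵢ−1)/(1+ψ(Kᵢ−1)) = 0.
Feasibility: ΣzᵢKᵢ = 1.6591, Σzᵢ/Kᵢ = 1.1549 — both > 1, two phases present.
Iterate (Newton) starting at ψ = 0.59:
  ψ = 0.5900: g = 0.19941, g' = -0.6343 → ψ = 0.9044
  ψ = 0.9044: g = -0.04100, g' = -1.0210 → ψ = 0.8642
  ψ = 0.8642: g = -0.00211, g' = -0.9199 → ψ = 0.8619
Converged at ψ = 0.8619.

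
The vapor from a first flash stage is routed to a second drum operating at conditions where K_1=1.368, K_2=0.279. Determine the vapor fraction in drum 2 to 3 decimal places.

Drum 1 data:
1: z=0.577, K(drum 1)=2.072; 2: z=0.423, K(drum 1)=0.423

Drum 1:
Let ψ₁ = V/F and solve Σ zᵢ(Kᵢ−1)/(1+ψ₁(Kᵢ−1)) = 0.
Check two-phase: ΣzᵢKᵢ = 1.374 > 1 and Σzᵢ/Kᵢ = 1.278 > 1, so g(0) = 0.374 > 0 and g(1) = -0.278 < 0.
Binary case is linear: z₁(K₁−1)(1+ψ₁(K₂−1)) + z₂(K₂−1)(1+ψ₁(K₁−1)) = 0
⇒ ψ₁ = [z₁(K₁−1)+z₂(K₂−1)] / [−(K₁−1)(K₂−1)] = 0.3745/0.6185 = 0.605
Drum-1 compositions:
  1: x = 0.350, y = 0.725
  2: x = 0.650, y = 0.275
Drum-2 feed = drum-1 vapor: z₂ = (0.7250, 0.2750).
Drum 2:
Rachford–Rice: g(ψ₂) = Σ zᵢ(Kᵢ−1)/(1+ψ₂(Kᵢ−1)) = 0.
Check two-phase: ΣzᵢKᵢ = 1.069 > 1 and Σzᵢ/Kᵢ = 1.516 > 1, so g(0) = 0.069 > 0 and g(1) = -0.516 < 0.
Binary case is linear: z₁(K₁−1)(1+ψ₂(K₂−1)) + z₂(K₂−1)(1+ψ₂(K₁−1)) = 0
⇒ ψ₂ = [z₁(K₁−1)+z₂(K₂−1)] / [−(K₁−1)(K₂−1)] = 0.0685/0.2653 = 0.258
  1: x = 0.662, y = 0.906
  2: x = 0.338, y = 0.094

V/F (drum 2) = 0.258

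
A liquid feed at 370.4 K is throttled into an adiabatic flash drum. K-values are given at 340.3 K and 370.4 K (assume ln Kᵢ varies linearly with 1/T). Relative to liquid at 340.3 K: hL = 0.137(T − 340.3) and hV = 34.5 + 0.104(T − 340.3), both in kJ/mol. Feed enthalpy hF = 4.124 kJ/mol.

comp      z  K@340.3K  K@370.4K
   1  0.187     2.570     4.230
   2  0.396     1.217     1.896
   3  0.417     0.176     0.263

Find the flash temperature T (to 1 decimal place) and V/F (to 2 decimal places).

T = 343.1 K, V/F = 0.11

Adiabatic flash: solve Rachford–Rice at each trial T, then check hF = ψ·hV(T) + (1−ψ)·hL(T).
  T = 340.3 K: K = (2.570, 1.217, 0.176), RR gives ψ = 0.048, H_out = 1.670 kJ/mol
  T = 370.4 K: K = (4.230, 1.896, 0.263), RR gives ψ = 0.489, H_out = 20.521 kJ/mol
  T = 355.4 K: K = (3.335, 1.534, 0.217), RR gives ψ = 0.314, H_out = 12.757 kJ/mol
  T = 347.9 K: K = (2.938, 1.371, 0.196), RR gives ψ = 0.198, H_out = 7.828 kJ/mol
  T = 344.1 K: K = (2.750, 1.293, 0.186), RR gives ψ = 0.128, H_out = 4.923 kJ/mol
  T = 342.2 K: K = (2.659, 1.254, 0.181), RR gives ψ = 0.090, H_out = 3.345 kJ/mol
Linear interpolation between T = 342.2 (H_out = 3.345) and T = 344.1 (H_out = 4.923) on hF = 4.124 gives T ≈ 343.1 K, at which ψ = 0.11.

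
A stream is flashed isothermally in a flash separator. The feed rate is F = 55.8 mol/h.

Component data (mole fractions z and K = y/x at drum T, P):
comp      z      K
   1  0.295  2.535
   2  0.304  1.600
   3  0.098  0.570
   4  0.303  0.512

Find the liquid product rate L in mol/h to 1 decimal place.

Newton–Raphson from ψ = 0.5:
  ψ = 0.500: g = 0.1472, g' = -0.443 → ψ = 0.832
  ψ = 0.832: g = 0.0058, g' = -0.431 → ψ = 0.846
Converged at ψ = 0.846.
Then V = ψ·F = 0.8458·55.8 = 47.2 mol/h and L = F − V = 8.6 mol/h.

L = 8.6 mol/h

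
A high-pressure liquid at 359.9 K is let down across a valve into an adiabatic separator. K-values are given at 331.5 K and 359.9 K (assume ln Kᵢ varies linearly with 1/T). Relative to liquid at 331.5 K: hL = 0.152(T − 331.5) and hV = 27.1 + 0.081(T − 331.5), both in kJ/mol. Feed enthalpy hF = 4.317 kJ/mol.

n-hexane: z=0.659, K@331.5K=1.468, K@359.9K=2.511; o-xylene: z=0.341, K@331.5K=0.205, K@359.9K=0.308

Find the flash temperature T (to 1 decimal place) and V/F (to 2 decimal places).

Adiabatic flash: solve Rachford–Rice at each trial T, then check hF = ψ·hV(T) + (1−ψ)·hL(T).
  T = 331.5 K: K = (1.468, 0.205), RR gives ψ = 0.100, H_out = 2.718 kJ/mol
  T = 359.9 K: K = (2.511, 0.308), RR gives ψ = 0.727, H_out = 22.543 kJ/mol
  T = 345.7 K: K = (1.941, 0.253), RR gives ψ = 0.520, H_out = 15.735 kJ/mol
  T = 338.6 K: K = (1.693, 0.228), RR gives ψ = 0.362, H_out = 10.709 kJ/mol
  T = 335.1 K: K = (1.579, 0.217), RR gives ψ = 0.253, H_out = 7.329 kJ/mol
  T = 333.3 K: K = (1.523, 0.211), RR gives ψ = 0.183, H_out = 5.207 kJ/mol
  T = 332.4 K: K = (1.495, 0.208), RR gives ψ = 0.143, H_out = 4.015 kJ/mol
Linear interpolation between T = 332.4 (H_out = 4.015) and T = 333.3 (H_out = 5.207) on hF = 4.317 gives T ≈ 332.6 K, at which ψ = 0.15.

T = 332.6 K, V/F = 0.15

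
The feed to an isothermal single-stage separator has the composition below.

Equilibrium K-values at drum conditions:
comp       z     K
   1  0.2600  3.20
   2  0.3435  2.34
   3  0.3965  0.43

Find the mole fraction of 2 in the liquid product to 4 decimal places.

Material balance + equilibrium reduce to Σ zᵢ(Kᵢ−1)/(1+ψ(Kᵢ−1)) = 0.
Feasibility: ΣzᵢKᵢ = 1.8063, Σzᵢ/Kᵢ = 1.1501 — both > 1, two phases present.
Newton iteration, ψ⁰ = 0.37:
  ψ = 0.3700: g = 0.33664, g' = -0.8650 → ψ = 0.7592
  ψ = 0.7592: g = 0.04397, g' = -0.7284 → ψ = 0.8196
  ψ = 0.8196: g = -0.00070, g' = -0.7540 → ψ = 0.8186
Converged at ψ = 0.8186.
Compositions from xᵢ = zᵢ/(1+ψ(Kᵢ−1)), yᵢ = Kᵢxᵢ:
  1: x = 0.0928, y = 0.2970
  2: x = 0.1638, y = 0.3833
  3: x = 0.7434, y = 0.3196

x_2 = 0.1638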